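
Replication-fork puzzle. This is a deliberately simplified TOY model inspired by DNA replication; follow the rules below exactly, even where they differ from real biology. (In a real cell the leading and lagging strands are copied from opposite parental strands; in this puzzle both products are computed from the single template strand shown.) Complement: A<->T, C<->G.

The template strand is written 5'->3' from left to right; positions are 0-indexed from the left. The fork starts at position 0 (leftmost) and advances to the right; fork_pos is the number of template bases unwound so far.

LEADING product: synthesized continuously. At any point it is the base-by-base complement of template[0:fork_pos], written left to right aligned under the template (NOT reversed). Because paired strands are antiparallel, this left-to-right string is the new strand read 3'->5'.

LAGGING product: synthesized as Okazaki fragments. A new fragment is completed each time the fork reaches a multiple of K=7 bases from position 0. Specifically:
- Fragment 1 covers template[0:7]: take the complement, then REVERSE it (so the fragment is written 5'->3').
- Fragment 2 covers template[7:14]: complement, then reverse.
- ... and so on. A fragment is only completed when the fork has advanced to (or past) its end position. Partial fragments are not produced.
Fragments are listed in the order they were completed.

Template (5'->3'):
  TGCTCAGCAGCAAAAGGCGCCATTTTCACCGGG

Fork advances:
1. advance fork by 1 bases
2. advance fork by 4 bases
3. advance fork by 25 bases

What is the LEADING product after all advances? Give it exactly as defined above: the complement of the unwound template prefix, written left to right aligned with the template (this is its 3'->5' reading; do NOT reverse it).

Answer: ACGAGTCGTCGTTTTCCGCGGTAAAAGTGG

Derivation:
Step 1: advance 1 -> fork_pos = 0 + 1 = 1.
Step 2: advance 4 -> fork_pos = 1 + 4 = 5.
Step 3: advance 25 -> fork_pos = 5 + 25 = 30.
Unwound prefix: template[0:30] = TGCTCAGCAGCAAAAGGCGCCATTTTCACC
Complement it base by base (A<->T, C<->G), keeping left-to-right order:
  [0:5] TGCTC -> ACGAG
  [5:10] AGCAG -> TCGTC
  [10:15] CAAAA -> GTTTT
  [15:20] GGCGC -> CCGCG
  [20:25] CATTT -> GTAAA
  [25:30] TCACC -> AGTGG
Concatenate: ACGAGTCGTCGTTTTCCGCGGTAAAAGTGG (length 30; written aligned with the template, i.e. 3'->5').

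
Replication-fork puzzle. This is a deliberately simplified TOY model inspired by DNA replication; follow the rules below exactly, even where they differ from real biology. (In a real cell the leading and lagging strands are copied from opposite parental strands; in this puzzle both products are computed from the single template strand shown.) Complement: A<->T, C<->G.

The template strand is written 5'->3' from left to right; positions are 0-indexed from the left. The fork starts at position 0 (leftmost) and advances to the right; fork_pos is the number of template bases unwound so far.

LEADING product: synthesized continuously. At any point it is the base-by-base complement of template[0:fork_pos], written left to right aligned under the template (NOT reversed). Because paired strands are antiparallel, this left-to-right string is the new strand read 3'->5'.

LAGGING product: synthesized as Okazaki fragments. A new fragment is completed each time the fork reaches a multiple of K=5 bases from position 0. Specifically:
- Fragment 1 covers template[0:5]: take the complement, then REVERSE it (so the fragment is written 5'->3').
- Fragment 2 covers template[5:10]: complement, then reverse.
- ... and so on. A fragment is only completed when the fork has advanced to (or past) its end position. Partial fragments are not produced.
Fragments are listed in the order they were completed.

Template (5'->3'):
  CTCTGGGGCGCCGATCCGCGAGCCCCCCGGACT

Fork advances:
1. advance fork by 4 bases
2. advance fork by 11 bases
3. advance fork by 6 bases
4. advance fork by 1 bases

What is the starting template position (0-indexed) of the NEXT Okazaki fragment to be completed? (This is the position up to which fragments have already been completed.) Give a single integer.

Step 1: advance 4 -> fork_pos = 0 + 4 = 4. Next multiple of 5 is 5 (not reached); still 0 fragment(s).
Step 2: advance 11 -> fork_pos = 4 + 11 = 15. Reached multiple(s) of 5: 5, 10, 15 -> fragments 1-3 completed (3 total).
Step 3: advance 6 -> fork_pos = 15 + 6 = 21. Reached multiple(s) of 5: 20 -> fragment 4 completed (4 total).
Step 4: advance 1 -> fork_pos = 21 + 1 = 22. Next multiple of 5 is 25 (not reached); still 4 fragment(s).
4 fragment(s) completed, covering template[0:20] (4 x 5 = 20). The next fragment, fragment 5, covers template[20:25], so it starts at position 20.

Answer: 20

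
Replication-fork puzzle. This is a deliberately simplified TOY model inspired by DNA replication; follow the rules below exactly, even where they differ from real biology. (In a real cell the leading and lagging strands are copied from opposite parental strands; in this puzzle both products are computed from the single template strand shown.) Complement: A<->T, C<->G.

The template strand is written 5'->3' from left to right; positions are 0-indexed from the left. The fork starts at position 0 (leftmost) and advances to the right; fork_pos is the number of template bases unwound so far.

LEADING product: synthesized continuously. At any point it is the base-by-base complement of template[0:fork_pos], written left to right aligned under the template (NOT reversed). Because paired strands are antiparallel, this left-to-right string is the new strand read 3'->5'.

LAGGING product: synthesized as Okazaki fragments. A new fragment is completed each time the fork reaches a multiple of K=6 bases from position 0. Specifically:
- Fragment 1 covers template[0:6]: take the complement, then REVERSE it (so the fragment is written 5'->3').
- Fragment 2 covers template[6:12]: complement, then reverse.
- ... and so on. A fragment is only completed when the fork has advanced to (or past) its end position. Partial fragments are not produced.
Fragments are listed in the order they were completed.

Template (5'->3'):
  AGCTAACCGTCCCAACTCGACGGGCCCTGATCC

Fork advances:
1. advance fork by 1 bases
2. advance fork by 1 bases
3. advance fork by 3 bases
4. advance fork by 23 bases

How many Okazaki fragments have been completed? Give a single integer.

Step 1: advance 1 -> fork_pos = 0 + 1 = 1. Next multiple of 6 is 6 (not reached); still 0 fragment(s).
Step 2: advance 1 -> fork_pos = 1 + 1 = 2. Next multiple of 6 is 6 (not reached); still 0 fragment(s).
Step 3: advance 3 -> fork_pos = 2 + 3 = 5. Next multiple of 6 is 6 (not reached); still 0 fragment(s).
Step 4: advance 23 -> fork_pos = 5 + 23 = 28. Reached multiple(s) of 6: 6, 12, 18, 24 -> fragments 1-4 completed (4 total).
Check: final fork_pos = 28; the multiples of 6 that are <= 28 are 6..24 -> 28 // 6 = 4 completed fragment(s).

Answer: 4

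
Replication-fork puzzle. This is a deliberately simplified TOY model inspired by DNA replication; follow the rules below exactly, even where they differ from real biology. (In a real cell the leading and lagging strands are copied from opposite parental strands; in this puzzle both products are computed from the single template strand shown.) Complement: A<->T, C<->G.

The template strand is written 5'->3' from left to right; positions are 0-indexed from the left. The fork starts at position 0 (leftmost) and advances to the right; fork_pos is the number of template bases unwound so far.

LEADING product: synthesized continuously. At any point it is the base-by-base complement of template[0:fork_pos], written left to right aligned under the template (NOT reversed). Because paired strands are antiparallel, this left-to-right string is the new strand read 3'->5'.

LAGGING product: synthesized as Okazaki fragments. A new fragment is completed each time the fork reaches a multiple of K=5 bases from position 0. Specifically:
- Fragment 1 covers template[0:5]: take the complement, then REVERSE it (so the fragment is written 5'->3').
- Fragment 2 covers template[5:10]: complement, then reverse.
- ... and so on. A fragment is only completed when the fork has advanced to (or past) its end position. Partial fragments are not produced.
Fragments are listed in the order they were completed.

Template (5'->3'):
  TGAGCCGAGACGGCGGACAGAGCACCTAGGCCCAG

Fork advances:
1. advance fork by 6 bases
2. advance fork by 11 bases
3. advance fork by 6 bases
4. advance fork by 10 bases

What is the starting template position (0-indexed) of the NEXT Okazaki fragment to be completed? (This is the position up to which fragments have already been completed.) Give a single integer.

Step 1: advance 6 -> fork_pos = 0 + 6 = 6. Reached multiple(s) of 5: 5 -> fragment 1 completed (1 total).
Step 2: advance 11 -> fork_pos = 6 + 11 = 17. Reached multiple(s) of 5: 10, 15 -> fragments 2-3 completed (3 total).
Step 3: advance 6 -> fork_pos = 17 + 6 = 23. Reached multiple(s) of 5: 20 -> fragment 4 completed (4 total).
Step 4: advance 10 -> fork_pos = 23 + 10 = 33. Reached multiple(s) of 5: 25, 30 -> fragments 5-6 completed (6 total).
6 fragment(s) completed, covering template[0:30] (6 x 5 = 30). The next fragment, fragment 7, covers template[30:35], so it starts at position 30.

Answer: 30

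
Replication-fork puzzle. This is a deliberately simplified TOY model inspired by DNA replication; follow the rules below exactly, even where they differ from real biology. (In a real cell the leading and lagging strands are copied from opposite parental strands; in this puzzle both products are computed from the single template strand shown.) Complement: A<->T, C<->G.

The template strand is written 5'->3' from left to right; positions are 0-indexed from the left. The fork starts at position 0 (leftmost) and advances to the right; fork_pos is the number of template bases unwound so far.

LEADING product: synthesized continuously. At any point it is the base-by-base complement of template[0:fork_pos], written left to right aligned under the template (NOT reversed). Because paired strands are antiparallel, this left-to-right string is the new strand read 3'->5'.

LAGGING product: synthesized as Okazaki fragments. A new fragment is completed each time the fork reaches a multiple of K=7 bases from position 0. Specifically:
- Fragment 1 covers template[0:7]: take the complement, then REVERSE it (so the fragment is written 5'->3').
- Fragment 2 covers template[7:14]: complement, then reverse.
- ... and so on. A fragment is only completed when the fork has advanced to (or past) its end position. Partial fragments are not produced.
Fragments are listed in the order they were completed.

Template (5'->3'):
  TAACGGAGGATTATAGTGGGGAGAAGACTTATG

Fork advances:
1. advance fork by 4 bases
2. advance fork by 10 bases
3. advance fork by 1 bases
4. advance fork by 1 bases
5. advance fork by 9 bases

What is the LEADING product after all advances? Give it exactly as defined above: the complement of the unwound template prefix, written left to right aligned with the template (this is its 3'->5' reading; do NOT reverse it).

Answer: ATTGCCTCCTAATATCACCCCTCTT

Derivation:
Step 1: advance 4 -> fork_pos = 0 + 4 = 4.
Step 2: advance 10 -> fork_pos = 4 + 10 = 14.
Step 3: advance 1 -> fork_pos = 14 + 1 = 15.
Step 4: advance 1 -> fork_pos = 15 + 1 = 16.
Step 5: advance 9 -> fork_pos = 16 + 9 = 25.
Unwound prefix: template[0:25] = TAACGGAGGATTATAGTGGGGAGAA
Complement it base by base (A<->T, C<->G), keeping left-to-right order:
  [0:5] TAACG -> ATTGC
  [5:10] GAGGA -> CTCCT
  [10:15] TTATA -> AATAT
  [15:20] GTGGG -> CACCC
  [20:25] GAGAA -> CTCTT
Concatenate: ATTGCCTCCTAATATCACCCCTCTT (length 25; written aligned with the template, i.e. 3'->5').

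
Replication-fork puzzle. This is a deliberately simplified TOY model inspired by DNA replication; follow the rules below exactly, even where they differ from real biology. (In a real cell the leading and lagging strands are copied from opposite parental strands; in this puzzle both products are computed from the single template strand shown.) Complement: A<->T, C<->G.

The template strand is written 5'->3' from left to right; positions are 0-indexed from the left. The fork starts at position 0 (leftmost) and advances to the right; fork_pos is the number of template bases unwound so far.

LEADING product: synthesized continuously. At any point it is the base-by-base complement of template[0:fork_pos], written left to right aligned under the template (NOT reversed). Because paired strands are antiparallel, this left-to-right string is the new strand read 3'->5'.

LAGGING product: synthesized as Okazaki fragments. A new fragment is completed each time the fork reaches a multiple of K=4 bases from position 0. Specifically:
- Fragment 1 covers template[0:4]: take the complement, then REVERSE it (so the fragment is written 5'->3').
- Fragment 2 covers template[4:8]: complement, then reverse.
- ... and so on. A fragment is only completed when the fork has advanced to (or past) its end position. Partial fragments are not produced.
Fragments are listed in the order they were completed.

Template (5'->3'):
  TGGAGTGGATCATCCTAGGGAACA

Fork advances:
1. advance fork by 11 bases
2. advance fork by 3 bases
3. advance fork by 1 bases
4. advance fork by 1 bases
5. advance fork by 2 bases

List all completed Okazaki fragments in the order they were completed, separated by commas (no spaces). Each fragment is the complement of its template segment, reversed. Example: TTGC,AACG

Step 1: advance 11 -> fork_pos = 0 + 11 = 11. Reached multiple(s) of 4: 4, 8 -> fragments 1-2 completed (2 total).
Step 2: advance 3 -> fork_pos = 11 + 3 = 14. Reached multiple(s) of 4: 12 -> fragment 3 completed (3 total).
Step 3: advance 1 -> fork_pos = 14 + 1 = 15. Next multiple of 4 is 16 (not reached); still 3 fragment(s).
Step 4: advance 1 -> fork_pos = 15 + 1 = 16. Reached multiple(s) of 4: 16 -> fragment 4 completed (4 total).
Step 5: advance 2 -> fork_pos = 16 + 2 = 18. Next multiple of 4 is 20 (not reached); still 4 fragment(s).
Final fork_pos = 18, so 4 fragment(s) are complete. Build each: template segment -> complement -> reverse.
Fragment 1: template[0:4] = TGGA -> complement ACCT -> reversed TCCA
Fragment 2: template[4:8] = GTGG -> complement CACC -> reversed CCAC
Fragment 3: template[8:12] = ATCA -> complement TAGT -> reversed TGAT
Fragment 4: template[12:16] = TCCT -> complement AGGA -> reversed AGGA

Answer: TCCA,CCAC,TGAT,AGGA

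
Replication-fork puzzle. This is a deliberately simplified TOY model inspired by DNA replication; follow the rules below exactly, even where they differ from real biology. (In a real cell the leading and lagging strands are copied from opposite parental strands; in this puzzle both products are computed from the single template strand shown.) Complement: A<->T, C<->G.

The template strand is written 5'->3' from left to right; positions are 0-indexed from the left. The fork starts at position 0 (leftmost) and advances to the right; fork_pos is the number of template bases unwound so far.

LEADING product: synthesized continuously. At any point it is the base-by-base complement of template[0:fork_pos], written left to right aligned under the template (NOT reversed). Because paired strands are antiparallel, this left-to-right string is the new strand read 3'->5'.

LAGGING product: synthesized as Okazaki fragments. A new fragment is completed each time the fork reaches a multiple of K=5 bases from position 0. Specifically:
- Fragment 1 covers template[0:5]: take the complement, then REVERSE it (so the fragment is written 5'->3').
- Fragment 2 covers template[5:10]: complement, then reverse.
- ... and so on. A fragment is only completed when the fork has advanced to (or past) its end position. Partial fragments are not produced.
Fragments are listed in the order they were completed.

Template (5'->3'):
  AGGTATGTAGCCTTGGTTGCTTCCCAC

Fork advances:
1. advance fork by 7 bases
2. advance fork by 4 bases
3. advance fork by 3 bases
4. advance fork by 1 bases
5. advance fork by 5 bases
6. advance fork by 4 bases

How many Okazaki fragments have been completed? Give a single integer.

Step 1: advance 7 -> fork_pos = 0 + 7 = 7. Reached multiple(s) of 5: 5 -> fragment 1 completed (1 total).
Step 2: advance 4 -> fork_pos = 7 + 4 = 11. Reached multiple(s) of 5: 10 -> fragment 2 completed (2 total).
Step 3: advance 3 -> fork_pos = 11 + 3 = 14. Next multiple of 5 is 15 (not reached); still 2 fragment(s).
Step 4: advance 1 -> fork_pos = 14 + 1 = 15. Reached multiple(s) of 5: 15 -> fragment 3 completed (3 total).
Step 5: advance 5 -> fork_pos = 15 + 5 = 20. Reached multiple(s) of 5: 20 -> fragment 4 completed (4 total).
Step 6: advance 4 -> fork_pos = 20 + 4 = 24. Next multiple of 5 is 25 (not reached); still 4 fragment(s).
Check: final fork_pos = 24; the multiples of 5 that are <= 24 are 5..20 -> 24 // 5 = 4 completed fragment(s).

Answer: 4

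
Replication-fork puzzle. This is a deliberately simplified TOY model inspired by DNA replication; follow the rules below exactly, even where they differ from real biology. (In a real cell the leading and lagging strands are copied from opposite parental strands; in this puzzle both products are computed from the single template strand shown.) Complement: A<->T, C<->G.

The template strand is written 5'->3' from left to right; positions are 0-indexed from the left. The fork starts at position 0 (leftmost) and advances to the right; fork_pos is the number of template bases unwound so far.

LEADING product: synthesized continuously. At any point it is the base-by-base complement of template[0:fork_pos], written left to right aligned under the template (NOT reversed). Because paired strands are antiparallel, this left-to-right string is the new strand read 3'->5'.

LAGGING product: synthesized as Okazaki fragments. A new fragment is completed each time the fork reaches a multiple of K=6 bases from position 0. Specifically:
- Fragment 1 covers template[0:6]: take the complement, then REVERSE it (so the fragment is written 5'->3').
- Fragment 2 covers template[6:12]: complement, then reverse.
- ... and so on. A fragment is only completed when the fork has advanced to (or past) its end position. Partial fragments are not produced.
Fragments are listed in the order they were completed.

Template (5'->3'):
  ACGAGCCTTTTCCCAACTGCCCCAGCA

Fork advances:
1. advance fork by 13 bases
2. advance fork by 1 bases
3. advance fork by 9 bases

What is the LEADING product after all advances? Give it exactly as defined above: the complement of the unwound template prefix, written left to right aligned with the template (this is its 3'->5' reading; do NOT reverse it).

Answer: TGCTCGGAAAAGGGTTGACGGGG

Derivation:
Step 1: advance 13 -> fork_pos = 0 + 13 = 13.
Step 2: advance 1 -> fork_pos = 13 + 1 = 14.
Step 3: advance 9 -> fork_pos = 14 + 9 = 23.
Unwound prefix: template[0:23] = ACGAGCCTTTTCCCAACTGCCCC
Complement it base by base (A<->T, C<->G), keeping left-to-right order:
  [0:5] ACGAG -> TGCTC
  [5:10] CCTTT -> GGAAA
  [10:15] TCCCA -> AGGGT
  [15:20] ACTGC -> TGACG
  [20:23] CCC -> GGG
Concatenate: TGCTCGGAAAAGGGTTGACGGGG (length 23; written aligned with the template, i.e. 3'->5').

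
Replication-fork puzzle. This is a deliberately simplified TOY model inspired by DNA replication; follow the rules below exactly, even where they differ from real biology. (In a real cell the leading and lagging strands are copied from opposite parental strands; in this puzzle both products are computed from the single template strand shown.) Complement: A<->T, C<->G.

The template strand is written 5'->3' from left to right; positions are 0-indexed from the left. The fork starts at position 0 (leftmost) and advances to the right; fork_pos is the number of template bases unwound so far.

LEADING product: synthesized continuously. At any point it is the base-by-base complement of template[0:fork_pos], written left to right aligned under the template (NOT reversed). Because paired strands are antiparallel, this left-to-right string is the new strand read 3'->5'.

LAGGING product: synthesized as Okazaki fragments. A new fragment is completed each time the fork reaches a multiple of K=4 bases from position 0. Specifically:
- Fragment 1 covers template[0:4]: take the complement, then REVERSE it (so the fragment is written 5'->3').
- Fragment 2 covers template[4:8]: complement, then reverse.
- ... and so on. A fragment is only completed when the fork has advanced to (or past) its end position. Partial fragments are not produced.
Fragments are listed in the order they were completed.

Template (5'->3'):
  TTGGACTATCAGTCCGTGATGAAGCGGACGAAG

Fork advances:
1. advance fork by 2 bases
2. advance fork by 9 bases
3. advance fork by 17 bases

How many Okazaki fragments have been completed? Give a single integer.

Step 1: advance 2 -> fork_pos = 0 + 2 = 2. Next multiple of 4 is 4 (not reached); still 0 fragment(s).
Step 2: advance 9 -> fork_pos = 2 + 9 = 11. Reached multiple(s) of 4: 4, 8 -> fragments 1-2 completed (2 total).
Step 3: advance 17 -> fork_pos = 11 + 17 = 28. Reached multiple(s) of 4: 12, 16, 20, 24, 28 -> fragments 3-7 completed (7 total).
Check: final fork_pos = 28; the multiples of 4 that are <= 28 are 4..28 -> 28 // 4 = 7 completed fragment(s).

Answer: 7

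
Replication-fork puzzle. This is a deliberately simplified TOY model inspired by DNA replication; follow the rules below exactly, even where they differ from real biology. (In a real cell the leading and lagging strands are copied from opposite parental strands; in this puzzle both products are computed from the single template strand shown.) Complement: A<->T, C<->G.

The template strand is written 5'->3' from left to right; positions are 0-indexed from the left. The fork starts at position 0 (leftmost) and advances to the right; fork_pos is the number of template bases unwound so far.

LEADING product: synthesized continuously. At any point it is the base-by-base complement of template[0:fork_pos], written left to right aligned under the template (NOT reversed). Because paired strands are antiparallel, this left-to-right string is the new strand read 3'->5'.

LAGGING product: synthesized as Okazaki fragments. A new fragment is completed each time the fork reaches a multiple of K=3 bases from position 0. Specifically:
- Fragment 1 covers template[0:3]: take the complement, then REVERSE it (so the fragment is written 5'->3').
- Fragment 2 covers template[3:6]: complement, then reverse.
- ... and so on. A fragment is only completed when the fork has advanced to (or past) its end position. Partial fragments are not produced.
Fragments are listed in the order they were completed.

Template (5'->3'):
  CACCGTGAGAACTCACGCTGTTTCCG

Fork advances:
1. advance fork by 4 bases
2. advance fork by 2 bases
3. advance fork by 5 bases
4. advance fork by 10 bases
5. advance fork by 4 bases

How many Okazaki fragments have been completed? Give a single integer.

Step 1: advance 4 -> fork_pos = 0 + 4 = 4. Reached multiple(s) of 3: 3 -> fragment 1 completed (1 total).
Step 2: advance 2 -> fork_pos = 4 + 2 = 6. Reached multiple(s) of 3: 6 -> fragment 2 completed (2 total).
Step 3: advance 5 -> fork_pos = 6 + 5 = 11. Reached multiple(s) of 3: 9 -> fragment 3 completed (3 total).
Step 4: advance 10 -> fork_pos = 11 + 10 = 21. Reached multiple(s) of 3: 12, 15, 18, 21 -> fragments 4-7 completed (7 total).
Step 5: advance 4 -> fork_pos = 21 + 4 = 25. Reached multiple(s) of 3: 24 -> fragment 8 completed (8 total).
Check: final fork_pos = 25; the multiples of 3 that are <= 25 are 3..24 -> 25 // 3 = 8 completed fragment(s).

Answer: 8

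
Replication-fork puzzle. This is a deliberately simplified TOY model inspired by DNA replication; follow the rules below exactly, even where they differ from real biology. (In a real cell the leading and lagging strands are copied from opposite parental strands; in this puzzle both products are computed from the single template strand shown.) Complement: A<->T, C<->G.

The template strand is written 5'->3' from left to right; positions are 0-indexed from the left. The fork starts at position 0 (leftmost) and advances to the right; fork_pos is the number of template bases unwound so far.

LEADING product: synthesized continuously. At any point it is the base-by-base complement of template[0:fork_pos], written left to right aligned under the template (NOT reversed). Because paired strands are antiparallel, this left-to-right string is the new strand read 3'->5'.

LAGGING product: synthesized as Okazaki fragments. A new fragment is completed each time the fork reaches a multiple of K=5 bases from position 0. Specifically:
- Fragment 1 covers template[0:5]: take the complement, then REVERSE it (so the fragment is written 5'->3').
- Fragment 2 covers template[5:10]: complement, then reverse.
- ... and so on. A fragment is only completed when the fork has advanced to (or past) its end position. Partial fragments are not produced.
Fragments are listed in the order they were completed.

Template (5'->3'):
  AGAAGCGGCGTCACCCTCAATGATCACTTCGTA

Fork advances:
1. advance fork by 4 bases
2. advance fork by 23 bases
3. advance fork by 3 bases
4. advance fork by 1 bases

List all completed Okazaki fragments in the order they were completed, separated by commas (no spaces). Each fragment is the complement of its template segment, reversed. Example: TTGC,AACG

Step 1: advance 4 -> fork_pos = 0 + 4 = 4. Next multiple of 5 is 5 (not reached); still 0 fragment(s).
Step 2: advance 23 -> fork_pos = 4 + 23 = 27. Reached multiple(s) of 5: 5, 10, 15, 20, 25 -> fragments 1-5 completed (5 total).
Step 3: advance 3 -> fork_pos = 27 + 3 = 30. Reached multiple(s) of 5: 30 -> fragment 6 completed (6 total).
Step 4: advance 1 -> fork_pos = 30 + 1 = 31. Next multiple of 5 is 35 (not reached); still 6 fragment(s).
Final fork_pos = 31, so 6 fragment(s) are complete. Build each: template segment -> complement -> reverse.
Fragment 1: template[0:5] = AGAAG -> complement TCTTC -> reversed CTTCT
Fragment 2: template[5:10] = CGGCG -> complement GCCGC -> reversed CGCCG
Fragment 3: template[10:15] = TCACC -> complement AGTGG -> reversed GGTGA
Fragment 4: template[15:20] = CTCAA -> complement GAGTT -> reversed TTGAG
Fragment 5: template[20:25] = TGATC -> complement ACTAG -> reversed GATCA
Fragment 6: template[25:30] = ACTTC -> complement TGAAG -> reversed GAAGT

Answer: CTTCT,CGCCG,GGTGA,TTGAG,GATCA,GAAGT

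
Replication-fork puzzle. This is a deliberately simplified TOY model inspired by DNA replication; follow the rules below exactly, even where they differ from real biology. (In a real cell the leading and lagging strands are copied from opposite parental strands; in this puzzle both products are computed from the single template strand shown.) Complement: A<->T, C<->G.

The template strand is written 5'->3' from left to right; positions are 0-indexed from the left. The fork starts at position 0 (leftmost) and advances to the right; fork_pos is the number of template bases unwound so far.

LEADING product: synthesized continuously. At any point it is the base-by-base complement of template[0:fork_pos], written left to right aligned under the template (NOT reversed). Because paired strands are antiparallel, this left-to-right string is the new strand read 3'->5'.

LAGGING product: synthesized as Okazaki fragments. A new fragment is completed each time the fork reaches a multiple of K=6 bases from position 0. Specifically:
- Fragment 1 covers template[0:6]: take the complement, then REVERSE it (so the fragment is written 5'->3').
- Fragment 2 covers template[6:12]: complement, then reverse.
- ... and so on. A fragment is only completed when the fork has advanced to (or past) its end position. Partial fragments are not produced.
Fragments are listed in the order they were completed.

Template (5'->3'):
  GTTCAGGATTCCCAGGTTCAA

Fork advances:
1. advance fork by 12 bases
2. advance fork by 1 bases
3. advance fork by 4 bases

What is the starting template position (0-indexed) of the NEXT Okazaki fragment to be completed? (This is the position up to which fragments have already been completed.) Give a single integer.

Step 1: advance 12 -> fork_pos = 0 + 12 = 12. Reached multiple(s) of 6: 6, 12 -> fragments 1-2 completed (2 total).
Step 2: advance 1 -> fork_pos = 12 + 1 = 13. Next multiple of 6 is 18 (not reached); still 2 fragment(s).
Step 3: advance 4 -> fork_pos = 13 + 4 = 17. Next multiple of 6 is 18 (not reached); still 2 fragment(s).
2 fragment(s) completed, covering template[0:12] (2 x 6 = 12). The next fragment, fragment 3, covers template[12:18], so it starts at position 12.

Answer: 12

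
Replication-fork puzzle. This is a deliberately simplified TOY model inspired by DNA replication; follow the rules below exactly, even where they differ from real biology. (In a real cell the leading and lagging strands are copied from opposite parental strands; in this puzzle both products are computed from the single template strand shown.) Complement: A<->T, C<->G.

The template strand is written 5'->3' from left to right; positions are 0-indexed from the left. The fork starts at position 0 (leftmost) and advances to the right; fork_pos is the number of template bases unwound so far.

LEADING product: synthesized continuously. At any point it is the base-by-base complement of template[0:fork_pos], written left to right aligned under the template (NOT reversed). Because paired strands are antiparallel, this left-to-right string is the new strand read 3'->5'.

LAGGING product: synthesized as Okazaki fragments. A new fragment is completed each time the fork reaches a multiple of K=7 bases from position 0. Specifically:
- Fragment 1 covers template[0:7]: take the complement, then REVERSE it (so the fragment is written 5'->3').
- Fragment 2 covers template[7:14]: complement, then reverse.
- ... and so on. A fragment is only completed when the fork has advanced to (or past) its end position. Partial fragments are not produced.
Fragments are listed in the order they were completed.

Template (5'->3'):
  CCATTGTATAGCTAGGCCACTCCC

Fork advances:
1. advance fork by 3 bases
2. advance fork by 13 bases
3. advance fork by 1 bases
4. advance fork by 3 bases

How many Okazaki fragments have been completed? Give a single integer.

Answer: 2

Derivation:
Step 1: advance 3 -> fork_pos = 0 + 3 = 3. Next multiple of 7 is 7 (not reached); still 0 fragment(s).
Step 2: advance 13 -> fork_pos = 3 + 13 = 16. Reached multiple(s) of 7: 7, 14 -> fragments 1-2 completed (2 total).
Step 3: advance 1 -> fork_pos = 16 + 1 = 17. Next multiple of 7 is 21 (not reached); still 2 fragment(s).
Step 4: advance 3 -> fork_pos = 17 + 3 = 20. Next multiple of 7 is 21 (not reached); still 2 fragment(s).
Check: final fork_pos = 20; the multiples of 7 that are <= 20 are 7..14 -> 20 // 7 = 2 completed fragment(s).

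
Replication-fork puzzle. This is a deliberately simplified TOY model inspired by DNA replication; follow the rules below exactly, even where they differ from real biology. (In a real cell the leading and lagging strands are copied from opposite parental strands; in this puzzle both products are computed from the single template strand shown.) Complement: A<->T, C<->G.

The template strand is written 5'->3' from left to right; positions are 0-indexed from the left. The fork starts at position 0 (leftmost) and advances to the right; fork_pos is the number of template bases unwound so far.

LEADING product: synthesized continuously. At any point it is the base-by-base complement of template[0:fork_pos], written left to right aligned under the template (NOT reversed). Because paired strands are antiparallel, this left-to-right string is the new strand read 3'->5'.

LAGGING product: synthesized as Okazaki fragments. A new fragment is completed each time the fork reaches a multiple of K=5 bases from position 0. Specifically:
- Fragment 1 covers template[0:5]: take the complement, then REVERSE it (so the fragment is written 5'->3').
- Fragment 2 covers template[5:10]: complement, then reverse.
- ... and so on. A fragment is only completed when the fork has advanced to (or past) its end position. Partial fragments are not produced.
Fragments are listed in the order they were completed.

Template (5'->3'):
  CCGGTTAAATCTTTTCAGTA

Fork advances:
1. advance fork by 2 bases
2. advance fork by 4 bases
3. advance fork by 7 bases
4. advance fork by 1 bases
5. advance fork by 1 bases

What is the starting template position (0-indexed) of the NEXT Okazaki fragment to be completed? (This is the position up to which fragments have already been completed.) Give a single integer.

Step 1: advance 2 -> fork_pos = 0 + 2 = 2. Next multiple of 5 is 5 (not reached); still 0 fragment(s).
Step 2: advance 4 -> fork_pos = 2 + 4 = 6. Reached multiple(s) of 5: 5 -> fragment 1 completed (1 total).
Step 3: advance 7 -> fork_pos = 6 + 7 = 13. Reached multiple(s) of 5: 10 -> fragment 2 completed (2 total).
Step 4: advance 1 -> fork_pos = 13 + 1 = 14. Next multiple of 5 is 15 (not reached); still 2 fragment(s).
Step 5: advance 1 -> fork_pos = 14 + 1 = 15. Reached multiple(s) of 5: 15 -> fragment 3 completed (3 total).
3 fragment(s) completed, covering template[0:15] (3 x 5 = 15). The next fragment, fragment 4, covers template[15:20], so it starts at position 15.

Answer: 15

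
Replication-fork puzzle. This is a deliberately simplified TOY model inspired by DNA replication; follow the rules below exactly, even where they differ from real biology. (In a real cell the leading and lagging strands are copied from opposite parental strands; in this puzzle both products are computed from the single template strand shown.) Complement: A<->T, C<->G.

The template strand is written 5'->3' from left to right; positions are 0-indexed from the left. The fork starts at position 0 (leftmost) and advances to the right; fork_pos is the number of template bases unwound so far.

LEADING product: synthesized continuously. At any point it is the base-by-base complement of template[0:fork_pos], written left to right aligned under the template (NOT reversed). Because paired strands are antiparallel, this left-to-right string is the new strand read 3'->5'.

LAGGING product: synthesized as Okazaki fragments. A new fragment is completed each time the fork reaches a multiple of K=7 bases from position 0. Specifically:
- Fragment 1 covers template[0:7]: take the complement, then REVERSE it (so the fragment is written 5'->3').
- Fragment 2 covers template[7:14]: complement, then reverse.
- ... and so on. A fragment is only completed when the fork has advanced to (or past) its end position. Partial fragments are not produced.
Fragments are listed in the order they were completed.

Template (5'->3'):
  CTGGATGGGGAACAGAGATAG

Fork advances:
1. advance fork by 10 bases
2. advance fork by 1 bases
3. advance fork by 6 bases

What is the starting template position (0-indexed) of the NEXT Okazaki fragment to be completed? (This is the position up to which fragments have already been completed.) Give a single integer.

Answer: 14

Derivation:
Step 1: advance 10 -> fork_pos = 0 + 10 = 10. Reached multiple(s) of 7: 7 -> fragment 1 completed (1 total).
Step 2: advance 1 -> fork_pos = 10 + 1 = 11. Next multiple of 7 is 14 (not reached); still 1 fragment(s).
Step 3: advance 6 -> fork_pos = 11 + 6 = 17. Reached multiple(s) of 7: 14 -> fragment 2 completed (2 total).
2 fragment(s) completed, covering template[0:14] (2 x 7 = 14). The next fragment, fragment 3, covers template[14:21], so it starts at position 14.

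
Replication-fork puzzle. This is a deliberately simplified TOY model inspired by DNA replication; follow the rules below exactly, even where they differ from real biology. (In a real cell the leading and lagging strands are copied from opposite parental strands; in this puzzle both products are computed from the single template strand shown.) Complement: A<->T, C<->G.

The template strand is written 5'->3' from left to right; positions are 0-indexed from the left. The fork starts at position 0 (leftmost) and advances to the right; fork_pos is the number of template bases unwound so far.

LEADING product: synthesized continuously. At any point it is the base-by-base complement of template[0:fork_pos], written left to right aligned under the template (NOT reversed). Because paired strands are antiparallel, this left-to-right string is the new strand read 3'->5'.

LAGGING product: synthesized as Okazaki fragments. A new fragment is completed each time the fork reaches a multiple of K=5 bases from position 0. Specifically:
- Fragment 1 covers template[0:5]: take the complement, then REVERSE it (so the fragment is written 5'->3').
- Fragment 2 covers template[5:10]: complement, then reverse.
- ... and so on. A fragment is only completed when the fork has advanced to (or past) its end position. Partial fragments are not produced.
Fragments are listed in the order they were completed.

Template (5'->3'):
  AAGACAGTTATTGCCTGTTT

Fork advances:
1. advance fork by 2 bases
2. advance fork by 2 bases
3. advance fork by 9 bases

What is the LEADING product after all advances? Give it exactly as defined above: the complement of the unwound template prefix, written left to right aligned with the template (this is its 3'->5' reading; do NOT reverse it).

Answer: TTCTGTCAATAAC

Derivation:
Step 1: advance 2 -> fork_pos = 0 + 2 = 2.
Step 2: advance 2 -> fork_pos = 2 + 2 = 4.
Step 3: advance 9 -> fork_pos = 4 + 9 = 13.
Unwound prefix: template[0:13] = AAGACAGTTATTG
Complement it base by base (A<->T, C<->G), keeping left-to-right order:
  [0:5] AAGAC -> TTCTG
  [5:10] AGTTA -> TCAAT
  [10:13] TTG -> AAC
Concatenate: TTCTGTCAATAAC (length 13; written aligned with the template, i.e. 3'->5').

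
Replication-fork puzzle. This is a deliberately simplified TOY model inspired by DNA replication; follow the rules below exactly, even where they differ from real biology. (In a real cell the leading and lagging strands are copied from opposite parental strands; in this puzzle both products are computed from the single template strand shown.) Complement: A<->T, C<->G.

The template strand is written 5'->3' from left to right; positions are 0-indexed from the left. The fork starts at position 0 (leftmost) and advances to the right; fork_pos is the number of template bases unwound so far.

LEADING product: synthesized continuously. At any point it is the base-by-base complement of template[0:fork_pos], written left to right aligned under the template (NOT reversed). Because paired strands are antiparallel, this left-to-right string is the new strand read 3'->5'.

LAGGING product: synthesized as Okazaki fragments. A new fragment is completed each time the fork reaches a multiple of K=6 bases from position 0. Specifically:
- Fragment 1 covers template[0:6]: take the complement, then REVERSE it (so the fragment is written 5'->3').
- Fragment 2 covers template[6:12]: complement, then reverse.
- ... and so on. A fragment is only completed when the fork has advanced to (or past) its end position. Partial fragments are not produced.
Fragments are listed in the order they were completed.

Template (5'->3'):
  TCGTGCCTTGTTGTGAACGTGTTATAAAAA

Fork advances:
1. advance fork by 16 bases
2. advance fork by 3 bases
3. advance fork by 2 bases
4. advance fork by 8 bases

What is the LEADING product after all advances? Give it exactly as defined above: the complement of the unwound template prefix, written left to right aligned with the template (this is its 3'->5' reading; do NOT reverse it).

Answer: AGCACGGAACAACACTTGCACAATATTTT

Derivation:
Step 1: advance 16 -> fork_pos = 0 + 16 = 16.
Step 2: advance 3 -> fork_pos = 16 + 3 = 19.
Step 3: advance 2 -> fork_pos = 19 + 2 = 21.
Step 4: advance 8 -> fork_pos = 21 + 8 = 29.
Unwound prefix: template[0:29] = TCGTGCCTTGTTGTGAACGTGTTATAAAA
Complement it base by base (A<->T, C<->G), keeping left-to-right order:
  [0:5] TCGTG -> AGCAC
  [5:10] CCTTG -> GGAAC
  [10:15] TTGTG -> AACAC
  [15:20] AACGT -> TTGCA
  [20:25] GTTAT -> CAATA
  [25:29] AAAA -> TTTT
Concatenate: AGCACGGAACAACACTTGCACAATATTTT (length 29; written aligned with the template, i.e. 3'->5').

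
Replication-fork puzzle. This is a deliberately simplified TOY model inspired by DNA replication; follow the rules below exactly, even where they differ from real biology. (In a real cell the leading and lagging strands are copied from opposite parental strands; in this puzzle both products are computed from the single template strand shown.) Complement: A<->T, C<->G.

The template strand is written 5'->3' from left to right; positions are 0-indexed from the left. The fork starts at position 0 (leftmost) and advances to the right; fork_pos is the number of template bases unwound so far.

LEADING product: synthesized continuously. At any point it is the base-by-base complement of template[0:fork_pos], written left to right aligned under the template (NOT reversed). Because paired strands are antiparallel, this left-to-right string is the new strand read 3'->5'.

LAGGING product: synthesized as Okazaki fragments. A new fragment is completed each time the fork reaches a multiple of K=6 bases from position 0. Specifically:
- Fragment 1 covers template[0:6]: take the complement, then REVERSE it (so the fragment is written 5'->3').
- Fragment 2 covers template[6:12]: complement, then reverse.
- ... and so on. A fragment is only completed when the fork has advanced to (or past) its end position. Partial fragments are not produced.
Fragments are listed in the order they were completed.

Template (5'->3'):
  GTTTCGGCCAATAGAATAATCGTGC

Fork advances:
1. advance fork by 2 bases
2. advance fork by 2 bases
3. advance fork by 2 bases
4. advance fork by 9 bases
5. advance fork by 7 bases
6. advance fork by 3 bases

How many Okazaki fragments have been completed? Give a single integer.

Answer: 4

Derivation:
Step 1: advance 2 -> fork_pos = 0 + 2 = 2. Next multiple of 6 is 6 (not reached); still 0 fragment(s).
Step 2: advance 2 -> fork_pos = 2 + 2 = 4. Next multiple of 6 is 6 (not reached); still 0 fragment(s).
Step 3: advance 2 -> fork_pos = 4 + 2 = 6. Reached multiple(s) of 6: 6 -> fragment 1 completed (1 total).
Step 4: advance 9 -> fork_pos = 6 + 9 = 15. Reached multiple(s) of 6: 12 -> fragment 2 completed (2 total).
Step 5: advance 7 -> fork_pos = 15 + 7 = 22. Reached multiple(s) of 6: 18 -> fragment 3 completed (3 total).
Step 6: advance 3 -> fork_pos = 22 + 3 = 25. Reached multiple(s) of 6: 24 -> fragment 4 completed (4 total).
Check: final fork_pos = 25; the multiples of 6 that are <= 25 are 6..24 -> 25 // 6 = 4 completed fragment(s).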